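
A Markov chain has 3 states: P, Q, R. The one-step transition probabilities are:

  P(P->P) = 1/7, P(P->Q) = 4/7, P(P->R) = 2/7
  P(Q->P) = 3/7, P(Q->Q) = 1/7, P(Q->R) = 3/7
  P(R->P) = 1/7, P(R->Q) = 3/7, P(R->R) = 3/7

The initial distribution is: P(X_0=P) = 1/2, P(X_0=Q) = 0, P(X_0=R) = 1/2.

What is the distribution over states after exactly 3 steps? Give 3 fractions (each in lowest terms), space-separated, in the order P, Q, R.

Propagating the distribution step by step (d_{t+1} = d_t * P):
d_0 = (P=1/2, Q=0, R=1/2)
  d_1[P] = 1/2*1/7 + 0*3/7 + 1/2*1/7 = 1/7
  d_1[Q] = 1/2*4/7 + 0*1/7 + 1/2*3/7 = 1/2
  d_1[R] = 1/2*2/7 + 0*3/7 + 1/2*3/7 = 5/14
d_1 = (P=1/7, Q=1/2, R=5/14)
  d_2[P] = 1/7*1/7 + 1/2*3/7 + 5/14*1/7 = 2/7
  d_2[Q] = 1/7*4/7 + 1/2*1/7 + 5/14*3/7 = 15/49
  d_2[R] = 1/7*2/7 + 1/2*3/7 + 5/14*3/7 = 20/49
d_2 = (P=2/7, Q=15/49, R=20/49)
  d_3[P] = 2/7*1/7 + 15/49*3/7 + 20/49*1/7 = 79/343
  d_3[Q] = 2/7*4/7 + 15/49*1/7 + 20/49*3/7 = 131/343
  d_3[R] = 2/7*2/7 + 15/49*3/7 + 20/49*3/7 = 19/49
d_3 = (P=79/343, Q=131/343, R=19/49)

Answer: 79/343 131/343 19/49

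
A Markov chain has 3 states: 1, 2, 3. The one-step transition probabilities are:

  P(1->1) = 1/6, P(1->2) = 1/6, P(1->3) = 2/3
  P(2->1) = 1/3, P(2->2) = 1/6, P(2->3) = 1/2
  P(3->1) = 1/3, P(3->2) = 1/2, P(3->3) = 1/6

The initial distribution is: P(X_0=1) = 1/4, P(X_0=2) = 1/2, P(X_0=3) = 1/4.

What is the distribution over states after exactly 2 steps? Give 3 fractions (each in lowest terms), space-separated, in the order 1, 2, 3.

Answer: 41/144 23/72 19/48

Derivation:
Propagating the distribution step by step (d_{t+1} = d_t * P):
d_0 = (1=1/4, 2=1/2, 3=1/4)
  d_1[1] = 1/4*1/6 + 1/2*1/3 + 1/4*1/3 = 7/24
  d_1[2] = 1/4*1/6 + 1/2*1/6 + 1/4*1/2 = 1/4
  d_1[3] = 1/4*2/3 + 1/2*1/2 + 1/4*1/6 = 11/24
d_1 = (1=7/24, 2=1/4, 3=11/24)
  d_2[1] = 7/24*1/6 + 1/4*1/3 + 11/24*1/3 = 41/144
  d_2[2] = 7/24*1/6 + 1/4*1/6 + 11/24*1/2 = 23/72
  d_2[3] = 7/24*2/3 + 1/4*1/2 + 11/24*1/6 = 19/48
d_2 = (1=41/144, 2=23/72, 3=19/48)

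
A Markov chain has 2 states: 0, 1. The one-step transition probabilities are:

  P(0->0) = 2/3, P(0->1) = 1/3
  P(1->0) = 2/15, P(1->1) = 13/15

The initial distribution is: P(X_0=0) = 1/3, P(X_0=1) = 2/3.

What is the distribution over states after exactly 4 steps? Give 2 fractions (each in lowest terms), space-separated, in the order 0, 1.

Answer: 43978/151875 107897/151875

Derivation:
Propagating the distribution step by step (d_{t+1} = d_t * P):
d_0 = (0=1/3, 1=2/3)
  d_1[0] = 1/3*2/3 + 2/3*2/15 = 14/45
  d_1[1] = 1/3*1/3 + 2/3*13/15 = 31/45
d_1 = (0=14/45, 1=31/45)
  d_2[0] = 14/45*2/3 + 31/45*2/15 = 202/675
  d_2[1] = 14/45*1/3 + 31/45*13/15 = 473/675
d_2 = (0=202/675, 1=473/675)
  d_3[0] = 202/675*2/3 + 473/675*2/15 = 2966/10125
  d_3[1] = 202/675*1/3 + 473/675*13/15 = 7159/10125
d_3 = (0=2966/10125, 1=7159/10125)
  d_4[0] = 2966/10125*2/3 + 7159/10125*2/15 = 43978/151875
  d_4[1] = 2966/10125*1/3 + 7159/10125*13/15 = 107897/151875
d_4 = (0=43978/151875, 1=107897/151875)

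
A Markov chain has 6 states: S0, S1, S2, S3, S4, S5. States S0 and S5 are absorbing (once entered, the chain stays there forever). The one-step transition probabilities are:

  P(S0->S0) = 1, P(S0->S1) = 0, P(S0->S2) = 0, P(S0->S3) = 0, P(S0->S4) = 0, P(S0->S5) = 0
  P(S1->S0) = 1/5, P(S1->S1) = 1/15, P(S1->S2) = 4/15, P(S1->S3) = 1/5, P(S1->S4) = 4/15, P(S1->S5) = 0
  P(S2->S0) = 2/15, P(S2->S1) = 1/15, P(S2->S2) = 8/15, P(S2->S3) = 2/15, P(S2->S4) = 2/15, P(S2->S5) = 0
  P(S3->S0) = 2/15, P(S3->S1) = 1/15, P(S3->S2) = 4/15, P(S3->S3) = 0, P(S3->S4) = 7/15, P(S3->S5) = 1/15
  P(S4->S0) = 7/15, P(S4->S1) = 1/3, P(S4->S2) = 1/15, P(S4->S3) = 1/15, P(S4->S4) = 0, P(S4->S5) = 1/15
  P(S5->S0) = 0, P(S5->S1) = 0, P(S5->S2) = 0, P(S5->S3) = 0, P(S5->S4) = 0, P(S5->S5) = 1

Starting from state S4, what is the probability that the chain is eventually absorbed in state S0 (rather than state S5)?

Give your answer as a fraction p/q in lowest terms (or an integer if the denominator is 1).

Let a_i = P(absorbed in S0 | start in state i).
Boundary conditions: a_S0 = 1, a_S5 = 0.
For each transient state i, a_i = sum_j P(i->j) * a_j:
  a_S1 = 1/5*a_S0 + 1/15*a_S1 + 4/15*a_S2 + 1/5*a_S3 + 4/15*a_S4 + 0*a_S5
  a_S2 = 2/15*a_S0 + 1/15*a_S1 + 8/15*a_S2 + 2/15*a_S3 + 2/15*a_S4 + 0*a_S5
  a_S3 = 2/15*a_S0 + 1/15*a_S1 + 4/15*a_S2 + 0*a_S3 + 7/15*a_S4 + 1/15*a_S5
  a_S4 = 7/15*a_S0 + 1/3*a_S1 + 1/15*a_S2 + 1/15*a_S3 + 0*a_S4 + 1/15*a_S5

Substituting a_S0 = 1 and a_S5 = 0, rearrange to (I - Q) a = r where r[i] = P(i -> S0):
  [14/15, -4/15, -1/5, -4/15] . (a_S1, a_S2, a_S3, a_S4) = 1/5
  [-1/15, 7/15, -2/15, -2/15] . (a_S1, a_S2, a_S3, a_S4) = 2/15
  [-1/15, -4/15, 1, -7/15] . (a_S1, a_S2, a_S3, a_S4) = 2/15
  [-1/3, -1/15, -1/15, 1] . (a_S1, a_S2, a_S3, a_S4) = 7/15

Solving yields:
  a_S1 = 12451/13659
  a_S2 = 12473/13659
  a_S3 = 11639/13659
  a_S4 = 4044/4553

Starting state is S4, so the absorption probability is a_S4 = 4044/4553.

Answer: 4044/4553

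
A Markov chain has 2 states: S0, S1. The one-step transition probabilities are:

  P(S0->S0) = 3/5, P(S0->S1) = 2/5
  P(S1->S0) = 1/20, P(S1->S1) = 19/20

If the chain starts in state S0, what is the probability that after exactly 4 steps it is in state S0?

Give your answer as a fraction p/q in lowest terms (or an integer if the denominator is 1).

Answer: 3849/20000

Derivation:
Computing P^4 by repeated multiplication:
P^1 =
  S0: [3/5, 2/5]
  S1: [1/20, 19/20]
P^2 =
  S0: [19/50, 31/50]
  S1: [31/400, 369/400]
P^3 =
  S0: [259/1000, 741/1000]
  S1: [741/8000, 7259/8000]
P^4 =
  S0: [3849/20000, 16151/20000]
  S1: [16151/160000, 143849/160000]

(P^4)[S0 -> S0] = 3849/20000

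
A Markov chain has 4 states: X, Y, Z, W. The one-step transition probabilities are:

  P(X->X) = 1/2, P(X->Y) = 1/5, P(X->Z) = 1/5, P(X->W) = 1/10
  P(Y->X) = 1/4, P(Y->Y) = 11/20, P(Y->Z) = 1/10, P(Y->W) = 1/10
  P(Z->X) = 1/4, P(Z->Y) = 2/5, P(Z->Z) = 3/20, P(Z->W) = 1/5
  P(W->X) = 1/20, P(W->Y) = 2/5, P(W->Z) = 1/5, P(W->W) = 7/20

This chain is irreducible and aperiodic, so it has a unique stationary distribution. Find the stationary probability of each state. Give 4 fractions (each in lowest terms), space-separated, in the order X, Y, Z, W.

The stationary distribution satisfies pi = pi * P, i.e.:
  pi_X = 1/2*pi_X + 1/4*pi_Y + 1/4*pi_Z + 1/20*pi_W
  pi_Y = 1/5*pi_X + 11/20*pi_Y + 2/5*pi_Z + 2/5*pi_W
  pi_Z = 1/5*pi_X + 1/10*pi_Y + 3/20*pi_Z + 1/5*pi_W
  pi_W = 1/10*pi_X + 1/10*pi_Y + 1/5*pi_Z + 7/20*pi_W
with normalization: pi_X + pi_Y + pi_Z + pi_W = 1.

Using the first 3 balance equations plus normalization, the linear system A*pi = b is:
  [-1/2, 1/4, 1/4, 1/20] . pi = 0
  [1/5, -9/20, 2/5, 2/5] . pi = 0
  [1/5, 1/10, -17/20, 1/5] . pi = 0
  [1, 1, 1, 1] . pi = 1

Solving yields:
  pi_X = 1237/4231
  pi_Y = 1700/4231
  pi_Z = 644/4231
  pi_W = 650/4231

Verification (pi * P):
  1237/4231*1/2 + 1700/4231*1/4 + 644/4231*1/4 + 650/4231*1/20 = 1237/4231 = pi_X  (ok)
  1237/4231*1/5 + 1700/4231*11/20 + 644/4231*2/5 + 650/4231*2/5 = 1700/4231 = pi_Y  (ok)
  1237/4231*1/5 + 1700/4231*1/10 + 644/4231*3/20 + 650/4231*1/5 = 644/4231 = pi_Z  (ok)
  1237/4231*1/10 + 1700/4231*1/10 + 644/4231*1/5 + 650/4231*7/20 = 650/4231 = pi_W  (ok)

Answer: 1237/4231 1700/4231 644/4231 650/4231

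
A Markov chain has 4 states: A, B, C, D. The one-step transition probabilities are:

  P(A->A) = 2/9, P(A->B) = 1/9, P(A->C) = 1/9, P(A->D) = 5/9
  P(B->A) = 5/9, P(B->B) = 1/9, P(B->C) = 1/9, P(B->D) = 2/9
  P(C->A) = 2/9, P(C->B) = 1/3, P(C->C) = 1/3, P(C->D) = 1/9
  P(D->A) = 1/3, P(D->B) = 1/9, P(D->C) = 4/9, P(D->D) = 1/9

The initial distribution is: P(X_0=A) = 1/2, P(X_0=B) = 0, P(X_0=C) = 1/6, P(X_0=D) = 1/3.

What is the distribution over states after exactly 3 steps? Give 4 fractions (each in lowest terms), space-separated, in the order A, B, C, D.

Propagating the distribution step by step (d_{t+1} = d_t * P):
d_0 = (A=1/2, B=0, C=1/6, D=1/3)
  d_1[A] = 1/2*2/9 + 0*5/9 + 1/6*2/9 + 1/3*1/3 = 7/27
  d_1[B] = 1/2*1/9 + 0*1/9 + 1/6*1/3 + 1/3*1/9 = 4/27
  d_1[C] = 1/2*1/9 + 0*1/9 + 1/6*1/3 + 1/3*4/9 = 7/27
  d_1[D] = 1/2*5/9 + 0*2/9 + 1/6*1/9 + 1/3*1/9 = 1/3
d_1 = (A=7/27, B=4/27, C=7/27, D=1/3)
  d_2[A] = 7/27*2/9 + 4/27*5/9 + 7/27*2/9 + 1/3*1/3 = 25/81
  d_2[B] = 7/27*1/9 + 4/27*1/9 + 7/27*1/3 + 1/3*1/9 = 41/243
  d_2[C] = 7/27*1/9 + 4/27*1/9 + 7/27*1/3 + 1/3*4/9 = 68/243
  d_2[D] = 7/27*5/9 + 4/27*2/9 + 7/27*1/9 + 1/3*1/9 = 59/243
d_2 = (A=25/81, B=41/243, C=68/243, D=59/243)
  d_3[A] = 25/81*2/9 + 41/243*5/9 + 68/243*2/9 + 59/243*1/3 = 668/2187
  d_3[B] = 25/81*1/9 + 41/243*1/9 + 68/243*1/3 + 59/243*1/9 = 379/2187
  d_3[C] = 25/81*1/9 + 41/243*1/9 + 68/243*1/3 + 59/243*4/9 = 556/2187
  d_3[D] = 25/81*5/9 + 41/243*2/9 + 68/243*1/9 + 59/243*1/9 = 584/2187
d_3 = (A=668/2187, B=379/2187, C=556/2187, D=584/2187)

Answer: 668/2187 379/2187 556/2187 584/2187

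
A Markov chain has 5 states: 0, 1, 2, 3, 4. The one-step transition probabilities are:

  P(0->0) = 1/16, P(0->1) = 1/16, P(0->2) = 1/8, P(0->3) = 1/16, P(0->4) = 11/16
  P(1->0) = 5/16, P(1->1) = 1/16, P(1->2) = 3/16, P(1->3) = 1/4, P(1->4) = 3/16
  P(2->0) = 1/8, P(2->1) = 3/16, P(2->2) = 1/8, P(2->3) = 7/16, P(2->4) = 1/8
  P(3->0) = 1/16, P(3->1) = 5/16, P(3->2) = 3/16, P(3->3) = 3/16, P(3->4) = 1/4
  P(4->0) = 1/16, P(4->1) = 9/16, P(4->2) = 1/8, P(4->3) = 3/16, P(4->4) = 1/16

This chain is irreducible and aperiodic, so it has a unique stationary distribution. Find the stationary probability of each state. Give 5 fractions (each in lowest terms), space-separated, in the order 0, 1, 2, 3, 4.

Answer: 2911/21472 13611/53680 189/1220 2417/10736 24781/107360

Derivation:
The stationary distribution satisfies pi = pi * P, i.e.:
  pi_0 = 1/16*pi_0 + 5/16*pi_1 + 1/8*pi_2 + 1/16*pi_3 + 1/16*pi_4
  pi_1 = 1/16*pi_0 + 1/16*pi_1 + 3/16*pi_2 + 5/16*pi_3 + 9/16*pi_4
  pi_2 = 1/8*pi_0 + 3/16*pi_1 + 1/8*pi_2 + 3/16*pi_3 + 1/8*pi_4
  pi_3 = 1/16*pi_0 + 1/4*pi_1 + 7/16*pi_2 + 3/16*pi_3 + 3/16*pi_4
  pi_4 = 11/16*pi_0 + 3/16*pi_1 + 1/8*pi_2 + 1/4*pi_3 + 1/16*pi_4
with normalization: pi_0 + pi_1 + pi_2 + pi_3 + pi_4 = 1.

Using the first 4 balance equations plus normalization, the linear system A*pi = b is:
  [-15/16, 5/16, 1/8, 1/16, 1/16] . pi = 0
  [1/16, -15/16, 3/16, 5/16, 9/16] . pi = 0
  [1/8, 3/16, -7/8, 3/16, 1/8] . pi = 0
  [1/16, 1/4, 7/16, -13/16, 3/16] . pi = 0
  [1, 1, 1, 1, 1] . pi = 1

Solving yields:
  pi_0 = 2911/21472
  pi_1 = 13611/53680
  pi_2 = 189/1220
  pi_3 = 2417/10736
  pi_4 = 24781/107360

Verification (pi * P):
  2911/21472*1/16 + 13611/53680*5/16 + 189/1220*1/8 + 2417/10736*1/16 + 24781/107360*1/16 = 2911/21472 = pi_0  (ok)
  2911/21472*1/16 + 13611/53680*1/16 + 189/1220*3/16 + 2417/10736*5/16 + 24781/107360*9/16 = 13611/53680 = pi_1  (ok)
  2911/21472*1/8 + 13611/53680*3/16 + 189/1220*1/8 + 2417/10736*3/16 + 24781/107360*1/8 = 189/1220 = pi_2  (ok)
  2911/21472*1/16 + 13611/53680*1/4 + 189/1220*7/16 + 2417/10736*3/16 + 24781/107360*3/16 = 2417/10736 = pi_3  (ok)
  2911/21472*11/16 + 13611/53680*3/16 + 189/1220*1/8 + 2417/10736*1/4 + 24781/107360*1/16 = 24781/107360 = pi_4  (ok)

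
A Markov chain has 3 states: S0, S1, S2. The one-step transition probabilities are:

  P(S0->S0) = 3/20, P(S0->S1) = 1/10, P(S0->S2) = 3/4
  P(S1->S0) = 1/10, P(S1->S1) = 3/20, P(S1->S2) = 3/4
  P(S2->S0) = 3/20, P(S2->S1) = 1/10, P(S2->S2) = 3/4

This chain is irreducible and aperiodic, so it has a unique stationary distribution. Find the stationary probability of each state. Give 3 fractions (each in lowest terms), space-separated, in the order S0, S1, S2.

Answer: 11/76 2/19 3/4

Derivation:
The stationary distribution satisfies pi = pi * P, i.e.:
  pi_S0 = 3/20*pi_S0 + 1/10*pi_S1 + 3/20*pi_S2
  pi_S1 = 1/10*pi_S0 + 3/20*pi_S1 + 1/10*pi_S2
  pi_S2 = 3/4*pi_S0 + 3/4*pi_S1 + 3/4*pi_S2
with normalization: pi_S0 + pi_S1 + pi_S2 = 1.

Using the first 2 balance equations plus normalization, the linear system A*pi = b is:
  [-17/20, 1/10, 3/20] . pi = 0
  [1/10, -17/20, 1/10] . pi = 0
  [1, 1, 1] . pi = 1

Solving yields:
  pi_S0 = 11/76
  pi_S1 = 2/19
  pi_S2 = 3/4

Verification (pi * P):
  11/76*3/20 + 2/19*1/10 + 3/4*3/20 = 11/76 = pi_S0  (ok)
  11/76*1/10 + 2/19*3/20 + 3/4*1/10 = 2/19 = pi_S1  (ok)
  11/76*3/4 + 2/19*3/4 + 3/4*3/4 = 3/4 = pi_S2  (ok)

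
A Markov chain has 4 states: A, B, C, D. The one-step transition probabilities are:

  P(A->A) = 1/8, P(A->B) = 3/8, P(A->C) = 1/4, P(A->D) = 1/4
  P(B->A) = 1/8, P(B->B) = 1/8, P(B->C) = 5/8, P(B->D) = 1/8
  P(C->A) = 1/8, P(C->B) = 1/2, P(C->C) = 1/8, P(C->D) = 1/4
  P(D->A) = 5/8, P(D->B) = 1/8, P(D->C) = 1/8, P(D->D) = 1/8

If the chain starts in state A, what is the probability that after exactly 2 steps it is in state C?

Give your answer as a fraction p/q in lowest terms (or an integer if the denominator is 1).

Computing P^2 by repeated multiplication:
P^1 =
  A: [1/8, 3/8, 1/4, 1/4]
  B: [1/8, 1/8, 5/8, 1/8]
  C: [1/8, 1/2, 1/8, 1/4]
  D: [5/8, 1/8, 1/8, 1/8]
P^2 =
  A: [1/4, 1/4, 21/64, 11/64]
  B: [3/16, 25/64, 13/64, 7/32]
  C: [1/4, 13/64, 25/64, 5/32]
  D: [3/16, 21/64, 17/64, 7/32]

(P^2)[A -> C] = 21/64

Answer: 21/64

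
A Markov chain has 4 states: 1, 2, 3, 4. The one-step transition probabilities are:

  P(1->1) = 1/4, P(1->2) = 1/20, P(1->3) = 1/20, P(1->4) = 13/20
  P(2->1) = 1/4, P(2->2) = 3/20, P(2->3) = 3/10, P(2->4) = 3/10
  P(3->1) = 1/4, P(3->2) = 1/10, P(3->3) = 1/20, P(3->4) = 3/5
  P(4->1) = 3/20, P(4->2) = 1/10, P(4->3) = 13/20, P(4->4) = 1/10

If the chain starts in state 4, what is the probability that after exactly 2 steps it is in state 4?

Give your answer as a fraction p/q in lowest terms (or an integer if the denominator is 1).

Computing P^2 by repeated multiplication:
P^1 =
  1: [1/4, 1/20, 1/20, 13/20]
  2: [1/4, 3/20, 3/10, 3/10]
  3: [1/4, 1/10, 1/20, 3/5]
  4: [3/20, 1/10, 13/20, 1/10]
P^2 =
  1: [37/200, 9/100, 181/400, 109/400]
  2: [11/50, 19/200, 107/400, 167/400]
  3: [19/100, 37/400, 87/200, 113/400]
  4: [6/25, 39/400, 27/200, 211/400]

(P^2)[4 -> 4] = 211/400

Answer: 211/400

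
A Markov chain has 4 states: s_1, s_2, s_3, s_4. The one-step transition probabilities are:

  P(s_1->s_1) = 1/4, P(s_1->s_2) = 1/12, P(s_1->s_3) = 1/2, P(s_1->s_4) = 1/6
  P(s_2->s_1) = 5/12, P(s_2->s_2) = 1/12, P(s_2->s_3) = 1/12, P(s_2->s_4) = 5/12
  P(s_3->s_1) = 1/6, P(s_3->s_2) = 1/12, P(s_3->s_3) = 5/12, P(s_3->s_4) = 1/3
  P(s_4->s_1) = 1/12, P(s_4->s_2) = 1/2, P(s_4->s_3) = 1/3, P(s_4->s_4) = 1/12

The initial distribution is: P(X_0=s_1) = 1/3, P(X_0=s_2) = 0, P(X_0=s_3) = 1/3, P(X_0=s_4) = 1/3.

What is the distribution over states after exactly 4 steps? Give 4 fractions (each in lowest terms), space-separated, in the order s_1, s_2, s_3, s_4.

Answer: 6625/31104 2861/15552 21613/62208 15901/62208

Derivation:
Propagating the distribution step by step (d_{t+1} = d_t * P):
d_0 = (s_1=1/3, s_2=0, s_3=1/3, s_4=1/3)
  d_1[s_1] = 1/3*1/4 + 0*5/12 + 1/3*1/6 + 1/3*1/12 = 1/6
  d_1[s_2] = 1/3*1/12 + 0*1/12 + 1/3*1/12 + 1/3*1/2 = 2/9
  d_1[s_3] = 1/3*1/2 + 0*1/12 + 1/3*5/12 + 1/3*1/3 = 5/12
  d_1[s_4] = 1/3*1/6 + 0*5/12 + 1/3*1/3 + 1/3*1/12 = 7/36
d_1 = (s_1=1/6, s_2=2/9, s_3=5/12, s_4=7/36)
  d_2[s_1] = 1/6*1/4 + 2/9*5/12 + 5/12*1/6 + 7/36*1/12 = 95/432
  d_2[s_2] = 1/6*1/12 + 2/9*1/12 + 5/12*1/12 + 7/36*1/2 = 71/432
  d_2[s_3] = 1/6*1/2 + 2/9*1/12 + 5/12*5/12 + 7/36*1/3 = 49/144
  d_2[s_4] = 1/6*1/6 + 2/9*5/12 + 5/12*1/3 + 7/36*1/12 = 119/432
d_2 = (s_1=95/432, s_2=71/432, s_3=49/144, s_4=119/432)
  d_3[s_1] = 95/432*1/4 + 71/432*5/12 + 49/144*1/6 + 119/432*1/12 = 13/64
  d_3[s_2] = 95/432*1/12 + 71/432*1/12 + 49/144*1/12 + 119/432*1/2 = 1027/5184
  d_3[s_3] = 95/432*1/2 + 71/432*1/12 + 49/144*5/12 + 119/432*1/3 = 463/1296
  d_3[s_4] = 95/432*1/6 + 71/432*5/12 + 49/144*1/3 + 119/432*1/12 = 313/1296
d_3 = (s_1=13/64, s_2=1027/5184, s_3=463/1296, s_4=313/1296)
  d_4[s_1] = 13/64*1/4 + 1027/5184*5/12 + 463/1296*1/6 + 313/1296*1/12 = 6625/31104
  d_4[s_2] = 13/64*1/12 + 1027/5184*1/12 + 463/1296*1/12 + 313/1296*1/2 = 2861/15552
  d_4[s_3] = 13/64*1/2 + 1027/5184*1/12 + 463/1296*5/12 + 313/1296*1/3 = 21613/62208
  d_4[s_4] = 13/64*1/6 + 1027/5184*5/12 + 463/1296*1/3 + 313/1296*1/12 = 15901/62208
d_4 = (s_1=6625/31104, s_2=2861/15552, s_3=21613/62208, s_4=15901/62208)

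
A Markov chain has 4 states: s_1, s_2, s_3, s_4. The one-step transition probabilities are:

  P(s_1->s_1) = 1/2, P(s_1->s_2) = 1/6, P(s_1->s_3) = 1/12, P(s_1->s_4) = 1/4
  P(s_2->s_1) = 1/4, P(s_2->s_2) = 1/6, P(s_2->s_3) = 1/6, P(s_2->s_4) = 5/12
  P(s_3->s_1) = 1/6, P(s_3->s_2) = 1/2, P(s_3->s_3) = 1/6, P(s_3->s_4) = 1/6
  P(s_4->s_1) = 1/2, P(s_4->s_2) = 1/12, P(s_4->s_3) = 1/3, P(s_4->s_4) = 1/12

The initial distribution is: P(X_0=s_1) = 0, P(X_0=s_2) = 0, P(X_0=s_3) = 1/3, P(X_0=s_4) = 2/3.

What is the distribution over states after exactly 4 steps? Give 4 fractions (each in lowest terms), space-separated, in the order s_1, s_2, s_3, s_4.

Answer: 4057/10368 6415/31104 677/3888 3551/15552

Derivation:
Propagating the distribution step by step (d_{t+1} = d_t * P):
d_0 = (s_1=0, s_2=0, s_3=1/3, s_4=2/3)
  d_1[s_1] = 0*1/2 + 0*1/4 + 1/3*1/6 + 2/3*1/2 = 7/18
  d_1[s_2] = 0*1/6 + 0*1/6 + 1/3*1/2 + 2/3*1/12 = 2/9
  d_1[s_3] = 0*1/12 + 0*1/6 + 1/3*1/6 + 2/3*1/3 = 5/18
  d_1[s_4] = 0*1/4 + 0*5/12 + 1/3*1/6 + 2/3*1/12 = 1/9
d_1 = (s_1=7/18, s_2=2/9, s_3=5/18, s_4=1/9)
  d_2[s_1] = 7/18*1/2 + 2/9*1/4 + 5/18*1/6 + 1/9*1/2 = 19/54
  d_2[s_2] = 7/18*1/6 + 2/9*1/6 + 5/18*1/2 + 1/9*1/12 = 1/4
  d_2[s_3] = 7/18*1/12 + 2/9*1/6 + 5/18*1/6 + 1/9*1/3 = 11/72
  d_2[s_4] = 7/18*1/4 + 2/9*5/12 + 5/18*1/6 + 1/9*1/12 = 53/216
d_2 = (s_1=19/54, s_2=1/4, s_3=11/72, s_4=53/216)
  d_3[s_1] = 19/54*1/2 + 1/4*1/4 + 11/72*1/6 + 53/216*1/2 = 167/432
  d_3[s_2] = 19/54*1/6 + 1/4*1/6 + 11/72*1/2 + 53/216*1/12 = 511/2592
  d_3[s_3] = 19/54*1/12 + 1/4*1/6 + 11/72*1/6 + 53/216*1/3 = 77/432
  d_3[s_4] = 19/54*1/4 + 1/4*5/12 + 11/72*1/6 + 53/216*1/12 = 617/2592
d_3 = (s_1=167/432, s_2=511/2592, s_3=77/432, s_4=617/2592)
  d_4[s_1] = 167/432*1/2 + 511/2592*1/4 + 77/432*1/6 + 617/2592*1/2 = 4057/10368
  d_4[s_2] = 167/432*1/6 + 511/2592*1/6 + 77/432*1/2 + 617/2592*1/12 = 6415/31104
  d_4[s_3] = 167/432*1/12 + 511/2592*1/6 + 77/432*1/6 + 617/2592*1/3 = 677/3888
  d_4[s_4] = 167/432*1/4 + 511/2592*5/12 + 77/432*1/6 + 617/2592*1/12 = 3551/15552
d_4 = (s_1=4057/10368, s_2=6415/31104, s_3=677/3888, s_4=3551/15552)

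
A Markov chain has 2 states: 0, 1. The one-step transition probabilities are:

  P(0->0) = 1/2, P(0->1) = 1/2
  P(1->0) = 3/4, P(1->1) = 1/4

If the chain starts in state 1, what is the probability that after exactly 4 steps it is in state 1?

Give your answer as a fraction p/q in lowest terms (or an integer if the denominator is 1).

Answer: 103/256

Derivation:
Computing P^4 by repeated multiplication:
P^1 =
  0: [1/2, 1/2]
  1: [3/4, 1/4]
P^2 =
  0: [5/8, 3/8]
  1: [9/16, 7/16]
P^3 =
  0: [19/32, 13/32]
  1: [39/64, 25/64]
P^4 =
  0: [77/128, 51/128]
  1: [153/256, 103/256]

(P^4)[1 -> 1] = 103/256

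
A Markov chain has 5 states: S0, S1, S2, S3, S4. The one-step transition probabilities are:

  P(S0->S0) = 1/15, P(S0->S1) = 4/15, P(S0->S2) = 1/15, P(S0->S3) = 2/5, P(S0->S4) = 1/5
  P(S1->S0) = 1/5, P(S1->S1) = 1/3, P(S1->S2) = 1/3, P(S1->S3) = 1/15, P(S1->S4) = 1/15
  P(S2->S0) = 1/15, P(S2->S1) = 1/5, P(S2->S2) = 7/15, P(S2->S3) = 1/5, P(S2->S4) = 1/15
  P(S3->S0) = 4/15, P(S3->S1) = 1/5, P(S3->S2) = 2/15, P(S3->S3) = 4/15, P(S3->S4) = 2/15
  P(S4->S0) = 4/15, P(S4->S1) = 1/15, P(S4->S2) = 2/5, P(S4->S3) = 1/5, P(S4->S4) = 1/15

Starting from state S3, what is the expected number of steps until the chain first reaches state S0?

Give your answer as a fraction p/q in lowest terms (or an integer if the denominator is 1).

Let h_i = expected steps to first reach S0 from state i.
Boundary: h_S0 = 0.
First-step equations for the other states:
  h_S1 = 1 + 1/5*h_S0 + 1/3*h_S1 + 1/3*h_S2 + 1/15*h_S3 + 1/15*h_S4
  h_S2 = 1 + 1/15*h_S0 + 1/5*h_S1 + 7/15*h_S2 + 1/5*h_S3 + 1/15*h_S4
  h_S3 = 1 + 4/15*h_S0 + 1/5*h_S1 + 2/15*h_S2 + 4/15*h_S3 + 2/15*h_S4
  h_S4 = 1 + 4/15*h_S0 + 1/15*h_S1 + 2/5*h_S2 + 1/5*h_S3 + 1/15*h_S4

Substituting h_S0 = 0 and rearranging gives the linear system (I - Q) h = 1:
  [2/3, -1/3, -1/15, -1/15] . (h_S1, h_S2, h_S3, h_S4) = 1
  [-1/5, 8/15, -1/5, -1/15] . (h_S1, h_S2, h_S3, h_S4) = 1
  [-1/5, -2/15, 11/15, -2/15] . (h_S1, h_S2, h_S3, h_S4) = 1
  [-1/15, -2/5, -1/5, 14/15] . (h_S1, h_S2, h_S3, h_S4) = 1

Solving yields:
  h_S1 = 1201/202
  h_S2 = 1363/202
  h_S3 = 1053/202
  h_S4 = 556/101

Starting state is S3, so the expected hitting time is h_S3 = 1053/202.

Answer: 1053/202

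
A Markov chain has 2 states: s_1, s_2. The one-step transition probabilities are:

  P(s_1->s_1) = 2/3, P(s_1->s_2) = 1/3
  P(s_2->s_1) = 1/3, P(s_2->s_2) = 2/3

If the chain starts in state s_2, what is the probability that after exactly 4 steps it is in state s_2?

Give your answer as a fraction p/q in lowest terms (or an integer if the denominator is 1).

Computing P^4 by repeated multiplication:
P^1 =
  s_1: [2/3, 1/3]
  s_2: [1/3, 2/3]
P^2 =
  s_1: [5/9, 4/9]
  s_2: [4/9, 5/9]
P^3 =
  s_1: [14/27, 13/27]
  s_2: [13/27, 14/27]
P^4 =
  s_1: [41/81, 40/81]
  s_2: [40/81, 41/81]

(P^4)[s_2 -> s_2] = 41/81

Answer: 41/81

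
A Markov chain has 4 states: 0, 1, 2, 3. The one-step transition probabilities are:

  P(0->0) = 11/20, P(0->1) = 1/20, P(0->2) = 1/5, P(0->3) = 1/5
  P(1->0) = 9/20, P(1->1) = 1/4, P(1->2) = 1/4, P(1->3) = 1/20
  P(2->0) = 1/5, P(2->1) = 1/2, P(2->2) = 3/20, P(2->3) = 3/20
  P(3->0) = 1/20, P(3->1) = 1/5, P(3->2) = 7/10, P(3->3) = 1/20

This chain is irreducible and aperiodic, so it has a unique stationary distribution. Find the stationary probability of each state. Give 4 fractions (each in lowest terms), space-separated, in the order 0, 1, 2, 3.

The stationary distribution satisfies pi = pi * P, i.e.:
  pi_0 = 11/20*pi_0 + 9/20*pi_1 + 1/5*pi_2 + 1/20*pi_3
  pi_1 = 1/20*pi_0 + 1/4*pi_1 + 1/2*pi_2 + 1/5*pi_3
  pi_2 = 1/5*pi_0 + 1/4*pi_1 + 3/20*pi_2 + 7/10*pi_3
  pi_3 = 1/5*pi_0 + 1/20*pi_1 + 3/20*pi_2 + 1/20*pi_3
with normalization: pi_0 + pi_1 + pi_2 + pi_3 = 1.

Using the first 3 balance equations plus normalization, the linear system A*pi = b is:
  [-9/20, 9/20, 1/5, 1/20] . pi = 0
  [1/20, -3/4, 1/2, 1/5] . pi = 0
  [1/5, 1/4, -17/20, 7/10] . pi = 0
  [1, 1, 1, 1] . pi = 1

Solving yields:
  pi_0 = 2997/8143
  pi_1 = 113/479
  pi_2 = 2153/8143
  pi_3 = 1072/8143

Verification (pi * P):
  2997/8143*11/20 + 113/479*9/20 + 2153/8143*1/5 + 1072/8143*1/20 = 2997/8143 = pi_0  (ok)
  2997/8143*1/20 + 113/479*1/4 + 2153/8143*1/2 + 1072/8143*1/5 = 113/479 = pi_1  (ok)
  2997/8143*1/5 + 113/479*1/4 + 2153/8143*3/20 + 1072/8143*7/10 = 2153/8143 = pi_2  (ok)
  2997/8143*1/5 + 113/479*1/20 + 2153/8143*3/20 + 1072/8143*1/20 = 1072/8143 = pi_3  (ok)

Answer: 2997/8143 113/479 2153/8143 1072/8143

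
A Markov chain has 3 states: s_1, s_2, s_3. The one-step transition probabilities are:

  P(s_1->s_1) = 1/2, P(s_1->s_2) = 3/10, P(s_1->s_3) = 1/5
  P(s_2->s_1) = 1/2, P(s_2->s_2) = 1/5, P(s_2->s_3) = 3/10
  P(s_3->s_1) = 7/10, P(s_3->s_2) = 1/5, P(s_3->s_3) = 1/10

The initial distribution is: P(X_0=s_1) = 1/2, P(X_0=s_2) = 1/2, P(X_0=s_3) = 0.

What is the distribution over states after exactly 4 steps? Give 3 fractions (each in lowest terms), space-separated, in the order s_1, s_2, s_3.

Answer: 541/1000 127/500 41/200

Derivation:
Propagating the distribution step by step (d_{t+1} = d_t * P):
d_0 = (s_1=1/2, s_2=1/2, s_3=0)
  d_1[s_1] = 1/2*1/2 + 1/2*1/2 + 0*7/10 = 1/2
  d_1[s_2] = 1/2*3/10 + 1/2*1/5 + 0*1/5 = 1/4
  d_1[s_3] = 1/2*1/5 + 1/2*3/10 + 0*1/10 = 1/4
d_1 = (s_1=1/2, s_2=1/4, s_3=1/4)
  d_2[s_1] = 1/2*1/2 + 1/4*1/2 + 1/4*7/10 = 11/20
  d_2[s_2] = 1/2*3/10 + 1/4*1/5 + 1/4*1/5 = 1/4
  d_2[s_3] = 1/2*1/5 + 1/4*3/10 + 1/4*1/10 = 1/5
d_2 = (s_1=11/20, s_2=1/4, s_3=1/5)
  d_3[s_1] = 11/20*1/2 + 1/4*1/2 + 1/5*7/10 = 27/50
  d_3[s_2] = 11/20*3/10 + 1/4*1/5 + 1/5*1/5 = 51/200
  d_3[s_3] = 11/20*1/5 + 1/4*3/10 + 1/5*1/10 = 41/200
d_3 = (s_1=27/50, s_2=51/200, s_3=41/200)
  d_4[s_1] = 27/50*1/2 + 51/200*1/2 + 41/200*7/10 = 541/1000
  d_4[s_2] = 27/50*3/10 + 51/200*1/5 + 41/200*1/5 = 127/500
  d_4[s_3] = 27/50*1/5 + 51/200*3/10 + 41/200*1/10 = 41/200
d_4 = (s_1=541/1000, s_2=127/500, s_3=41/200)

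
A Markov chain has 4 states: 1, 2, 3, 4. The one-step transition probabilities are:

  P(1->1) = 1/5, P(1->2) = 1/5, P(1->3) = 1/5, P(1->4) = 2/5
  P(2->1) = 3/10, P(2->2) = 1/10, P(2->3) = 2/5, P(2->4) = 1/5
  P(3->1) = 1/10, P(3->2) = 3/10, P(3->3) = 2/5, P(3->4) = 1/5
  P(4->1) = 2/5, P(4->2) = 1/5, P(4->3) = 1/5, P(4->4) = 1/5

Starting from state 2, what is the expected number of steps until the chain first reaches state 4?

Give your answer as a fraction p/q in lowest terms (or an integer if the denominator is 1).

Answer: 265/64

Derivation:
Let h_i = expected steps to first reach 4 from state i.
Boundary: h_4 = 0.
First-step equations for the other states:
  h_1 = 1 + 1/5*h_1 + 1/5*h_2 + 1/5*h_3 + 2/5*h_4
  h_2 = 1 + 3/10*h_1 + 1/10*h_2 + 2/5*h_3 + 1/5*h_4
  h_3 = 1 + 1/10*h_1 + 3/10*h_2 + 2/5*h_3 + 1/5*h_4

Substituting h_4 = 0 and rearranging gives the linear system (I - Q) h = 1:
  [4/5, -1/5, -1/5] . (h_1, h_2, h_3) = 1
  [-3/10, 9/10, -2/5] . (h_1, h_2, h_3) = 1
  [-1/10, -3/10, 3/5] . (h_1, h_2, h_3) = 1

Solving yields:
  h_1 = 215/64
  h_2 = 265/64
  h_3 = 275/64

Starting state is 2, so the expected hitting time is h_2 = 265/64.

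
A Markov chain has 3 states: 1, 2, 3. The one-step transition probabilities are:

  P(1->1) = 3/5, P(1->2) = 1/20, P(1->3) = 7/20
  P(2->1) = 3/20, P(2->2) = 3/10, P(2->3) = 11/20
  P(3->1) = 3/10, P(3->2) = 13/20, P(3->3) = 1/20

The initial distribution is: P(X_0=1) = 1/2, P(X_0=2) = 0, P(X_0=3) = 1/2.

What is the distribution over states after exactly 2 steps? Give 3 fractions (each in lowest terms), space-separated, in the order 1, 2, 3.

Propagating the distribution step by step (d_{t+1} = d_t * P):
d_0 = (1=1/2, 2=0, 3=1/2)
  d_1[1] = 1/2*3/5 + 0*3/20 + 1/2*3/10 = 9/20
  d_1[2] = 1/2*1/20 + 0*3/10 + 1/2*13/20 = 7/20
  d_1[3] = 1/2*7/20 + 0*11/20 + 1/2*1/20 = 1/5
d_1 = (1=9/20, 2=7/20, 3=1/5)
  d_2[1] = 9/20*3/5 + 7/20*3/20 + 1/5*3/10 = 153/400
  d_2[2] = 9/20*1/20 + 7/20*3/10 + 1/5*13/20 = 103/400
  d_2[3] = 9/20*7/20 + 7/20*11/20 + 1/5*1/20 = 9/25
d_2 = (1=153/400, 2=103/400, 3=9/25)

Answer: 153/400 103/400 9/25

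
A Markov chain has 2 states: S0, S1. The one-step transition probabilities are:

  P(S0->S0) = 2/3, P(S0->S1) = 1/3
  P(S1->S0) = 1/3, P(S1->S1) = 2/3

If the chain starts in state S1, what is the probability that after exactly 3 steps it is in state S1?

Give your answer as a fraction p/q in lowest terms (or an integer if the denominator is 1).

Answer: 14/27

Derivation:
Computing P^3 by repeated multiplication:
P^1 =
  S0: [2/3, 1/3]
  S1: [1/3, 2/3]
P^2 =
  S0: [5/9, 4/9]
  S1: [4/9, 5/9]
P^3 =
  S0: [14/27, 13/27]
  S1: [13/27, 14/27]

(P^3)[S1 -> S1] = 14/27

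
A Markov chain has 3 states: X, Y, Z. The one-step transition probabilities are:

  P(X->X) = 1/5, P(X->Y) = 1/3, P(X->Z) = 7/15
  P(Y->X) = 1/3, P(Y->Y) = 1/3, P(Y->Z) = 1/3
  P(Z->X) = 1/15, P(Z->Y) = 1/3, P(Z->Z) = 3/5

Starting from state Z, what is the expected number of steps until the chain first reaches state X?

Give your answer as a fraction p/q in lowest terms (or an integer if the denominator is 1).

Let h_i = expected steps to first reach X from state i.
Boundary: h_X = 0.
First-step equations for the other states:
  h_Y = 1 + 1/3*h_X + 1/3*h_Y + 1/3*h_Z
  h_Z = 1 + 1/15*h_X + 1/3*h_Y + 3/5*h_Z

Substituting h_X = 0 and rearranging gives the linear system (I - Q) h = 1:
  [2/3, -1/3] . (h_Y, h_Z) = 1
  [-1/3, 2/5] . (h_Y, h_Z) = 1

Solving yields:
  h_Y = 33/7
  h_Z = 45/7

Starting state is Z, so the expected hitting time is h_Z = 45/7.

Answer: 45/7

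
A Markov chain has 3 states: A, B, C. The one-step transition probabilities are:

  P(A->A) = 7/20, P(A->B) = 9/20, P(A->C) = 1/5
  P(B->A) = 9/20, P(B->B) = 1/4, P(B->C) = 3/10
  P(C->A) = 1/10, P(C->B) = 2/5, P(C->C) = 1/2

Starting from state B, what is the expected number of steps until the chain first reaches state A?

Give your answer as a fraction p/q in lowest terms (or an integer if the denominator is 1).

Let h_i = expected steps to first reach A from state i.
Boundary: h_A = 0.
First-step equations for the other states:
  h_B = 1 + 9/20*h_A + 1/4*h_B + 3/10*h_C
  h_C = 1 + 1/10*h_A + 2/5*h_B + 1/2*h_C

Substituting h_A = 0 and rearranging gives the linear system (I - Q) h = 1:
  [3/4, -3/10] . (h_B, h_C) = 1
  [-2/5, 1/2] . (h_B, h_C) = 1

Solving yields:
  h_B = 160/51
  h_C = 230/51

Starting state is B, so the expected hitting time is h_B = 160/51.

Answer: 160/51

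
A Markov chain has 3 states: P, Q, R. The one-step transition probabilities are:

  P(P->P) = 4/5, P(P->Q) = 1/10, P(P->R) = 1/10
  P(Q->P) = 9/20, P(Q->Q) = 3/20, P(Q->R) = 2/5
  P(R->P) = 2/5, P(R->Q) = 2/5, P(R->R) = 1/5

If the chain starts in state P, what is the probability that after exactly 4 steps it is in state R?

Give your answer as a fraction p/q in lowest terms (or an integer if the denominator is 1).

Answer: 6403/40000

Derivation:
Computing P^4 by repeated multiplication:
P^1 =
  P: [4/5, 1/10, 1/10]
  Q: [9/20, 3/20, 2/5]
  R: [2/5, 2/5, 1/5]
P^2 =
  P: [29/40, 27/200, 7/50]
  Q: [47/80, 91/400, 37/200]
  R: [29/50, 9/50, 6/25]
P^3 =
  P: [2787/4000, 119/800, 309/2000]
  Q: [5171/8000, 267/1600, 747/4000]
  R: [641/1000, 181/1000, 89/500]
P^4 =
  P: [54891/80000, 12303/80000, 6403/40000]
  Q: [106703/160000, 26299/160000, 13499/80000]
  R: [13309/20000, 3249/20000, 1721/10000]

(P^4)[P -> R] = 6403/40000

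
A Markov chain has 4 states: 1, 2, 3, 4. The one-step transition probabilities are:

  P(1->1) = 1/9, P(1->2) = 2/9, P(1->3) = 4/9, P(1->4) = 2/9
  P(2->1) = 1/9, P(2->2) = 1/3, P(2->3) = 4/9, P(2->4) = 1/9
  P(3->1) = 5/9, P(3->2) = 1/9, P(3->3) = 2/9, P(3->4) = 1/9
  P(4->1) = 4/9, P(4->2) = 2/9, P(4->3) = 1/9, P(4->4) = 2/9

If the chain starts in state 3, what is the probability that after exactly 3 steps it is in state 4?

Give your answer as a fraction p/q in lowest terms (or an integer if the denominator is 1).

Computing P^3 by repeated multiplication:
P^1 =
  1: [1/9, 2/9, 4/9, 2/9]
  2: [1/9, 1/3, 4/9, 1/9]
  3: [5/9, 1/9, 2/9, 1/9]
  4: [4/9, 2/9, 1/9, 2/9]
P^2 =
  1: [31/81, 16/81, 22/81, 4/27]
  2: [28/81, 17/81, 25/81, 11/81]
  3: [20/81, 17/81, 29/81, 5/27]
  4: [19/81, 19/81, 28/81, 5/27]
P^3 =
  1: [205/729, 52/243, 244/729, 124/729]
  2: [214/729, 154/729, 241/729, 40/243]
  3: [242/729, 50/243, 221/729, 116/729]
  4: [238/729, 17/81, 223/729, 115/729]

(P^3)[3 -> 4] = 116/729

Answer: 116/729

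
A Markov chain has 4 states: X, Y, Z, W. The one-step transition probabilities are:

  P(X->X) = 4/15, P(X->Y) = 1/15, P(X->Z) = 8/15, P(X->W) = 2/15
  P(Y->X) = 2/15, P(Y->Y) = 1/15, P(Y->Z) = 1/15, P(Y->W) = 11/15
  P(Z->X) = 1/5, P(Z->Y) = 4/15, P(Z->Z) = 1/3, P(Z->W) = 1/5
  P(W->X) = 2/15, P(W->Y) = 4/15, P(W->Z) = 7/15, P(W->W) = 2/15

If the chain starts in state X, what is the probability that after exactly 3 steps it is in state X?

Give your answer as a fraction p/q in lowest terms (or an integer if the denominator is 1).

Answer: 629/3375

Derivation:
Computing P^3 by repeated multiplication:
P^1 =
  X: [4/15, 1/15, 8/15, 2/15]
  Y: [2/15, 1/15, 1/15, 11/15]
  Z: [1/5, 4/15, 1/3, 1/5]
  W: [2/15, 4/15, 7/15, 2/15]
P^2 =
  X: [46/225, 1/5, 29/75, 47/225]
  Y: [7/45, 17/75, 11/25, 8/45]
  Z: [41/225, 13/75, 74/225, 71/225]
  W: [41/225, 14/75, 23/75, 73/225]
P^3 =
  X: [629/3375, 209/1125, 1177/3375, 314/1125]
  Y: [619/3375, 214/1125, 1106/3375, 112/375]
  Z: [202/1125, 44/225, 1234/3375, 7/27]
  W: [601/3375, 217/1125, 1226/3375, 299/1125]

(P^3)[X -> X] = 629/3375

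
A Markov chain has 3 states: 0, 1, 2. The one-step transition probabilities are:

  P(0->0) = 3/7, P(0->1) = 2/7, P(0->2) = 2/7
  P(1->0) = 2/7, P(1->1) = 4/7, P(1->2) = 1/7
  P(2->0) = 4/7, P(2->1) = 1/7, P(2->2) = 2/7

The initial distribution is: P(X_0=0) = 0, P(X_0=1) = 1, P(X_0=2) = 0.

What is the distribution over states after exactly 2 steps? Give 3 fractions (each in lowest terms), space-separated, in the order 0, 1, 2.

Answer: 18/49 3/7 10/49

Derivation:
Propagating the distribution step by step (d_{t+1} = d_t * P):
d_0 = (0=0, 1=1, 2=0)
  d_1[0] = 0*3/7 + 1*2/7 + 0*4/7 = 2/7
  d_1[1] = 0*2/7 + 1*4/7 + 0*1/7 = 4/7
  d_1[2] = 0*2/7 + 1*1/7 + 0*2/7 = 1/7
d_1 = (0=2/7, 1=4/7, 2=1/7)
  d_2[0] = 2/7*3/7 + 4/7*2/7 + 1/7*4/7 = 18/49
  d_2[1] = 2/7*2/7 + 4/7*4/7 + 1/7*1/7 = 3/7
  d_2[2] = 2/7*2/7 + 4/7*1/7 + 1/7*2/7 = 10/49
d_2 = (0=18/49, 1=3/7, 2=10/49)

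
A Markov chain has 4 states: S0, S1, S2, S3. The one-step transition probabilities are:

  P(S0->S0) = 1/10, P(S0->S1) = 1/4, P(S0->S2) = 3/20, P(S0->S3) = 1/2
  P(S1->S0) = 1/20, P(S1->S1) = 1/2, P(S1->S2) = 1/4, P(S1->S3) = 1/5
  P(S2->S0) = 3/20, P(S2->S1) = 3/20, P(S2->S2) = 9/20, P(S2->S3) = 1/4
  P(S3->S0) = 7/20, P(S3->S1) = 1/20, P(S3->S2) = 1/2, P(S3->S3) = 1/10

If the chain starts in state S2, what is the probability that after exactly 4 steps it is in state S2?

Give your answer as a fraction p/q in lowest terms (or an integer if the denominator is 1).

Computing P^4 by repeated multiplication:
P^1 =
  S0: [1/10, 1/4, 3/20, 1/2]
  S1: [1/20, 1/2, 1/4, 1/5]
  S2: [3/20, 3/20, 9/20, 1/4]
  S3: [7/20, 1/20, 1/2, 1/10]
P^2 =
  S0: [11/50, 79/400, 79/200, 3/16]
  S1: [11/80, 31/100, 69/200, 83/400]
  S2: [71/400, 77/400, 31/80, 97/400]
  S3: [59/400, 77/400, 17/50, 8/25]
P^3 =
  S0: [627/4000, 1779/8000, 2831/8000, 267/1000]
  S1: [1229/8000, 503/2000, 2857/8000, 951/4000]
  S2: [1363/8000, 1687/8000, 2963/8000, 1987/8000]
  S3: [1499/8000, 1601/8000, 1533/4000, 917/4000]
P^4 =
  S0: [6933/40000, 34689/160000, 7437/20000, 38083/160000]
  S1: [5271/32000, 18369/80000, 731/2000, 38427/160000]
  S2: [27211/160000, 34561/160000, 59061/160000, 39167/160000]
  S3: [5327/32000, 34537/160000, 14609/40000, 5049/20000]

(P^4)[S2 -> S2] = 59061/160000

Answer: 59061/160000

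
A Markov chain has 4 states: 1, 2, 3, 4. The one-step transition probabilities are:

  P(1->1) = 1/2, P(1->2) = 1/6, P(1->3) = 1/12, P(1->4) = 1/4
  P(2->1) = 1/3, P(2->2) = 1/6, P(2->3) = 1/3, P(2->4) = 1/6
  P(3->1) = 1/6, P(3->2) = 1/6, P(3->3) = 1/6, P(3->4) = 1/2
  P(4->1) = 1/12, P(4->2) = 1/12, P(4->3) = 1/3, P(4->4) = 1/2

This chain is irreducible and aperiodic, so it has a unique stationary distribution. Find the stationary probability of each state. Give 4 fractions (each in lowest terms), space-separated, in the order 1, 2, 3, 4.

The stationary distribution satisfies pi = pi * P, i.e.:
  pi_1 = 1/2*pi_1 + 1/3*pi_2 + 1/6*pi_3 + 1/12*pi_4
  pi_2 = 1/6*pi_1 + 1/6*pi_2 + 1/6*pi_3 + 1/12*pi_4
  pi_3 = 1/12*pi_1 + 1/3*pi_2 + 1/6*pi_3 + 1/3*pi_4
  pi_4 = 1/4*pi_1 + 1/6*pi_2 + 1/2*pi_3 + 1/2*pi_4
with normalization: pi_1 + pi_2 + pi_3 + pi_4 = 1.

Using the first 3 balance equations plus normalization, the linear system A*pi = b is:
  [-1/2, 1/3, 1/6, 1/12] . pi = 0
  [1/6, -5/6, 1/6, 1/12] . pi = 0
  [1/12, 1/3, -5/6, 1/3] . pi = 0
  [1, 1, 1, 1] . pi = 1

Solving yields:
  pi_1 = 18/77
  pi_2 = 72/539
  pi_3 = 127/539
  pi_4 = 214/539

Verification (pi * P):
  18/77*1/2 + 72/539*1/3 + 127/539*1/6 + 214/539*1/12 = 18/77 = pi_1  (ok)
  18/77*1/6 + 72/539*1/6 + 127/539*1/6 + 214/539*1/12 = 72/539 = pi_2  (ok)
  18/77*1/12 + 72/539*1/3 + 127/539*1/6 + 214/539*1/3 = 127/539 = pi_3  (ok)
  18/77*1/4 + 72/539*1/6 + 127/539*1/2 + 214/539*1/2 = 214/539 = pi_4  (ok)

Answer: 18/77 72/539 127/539 214/539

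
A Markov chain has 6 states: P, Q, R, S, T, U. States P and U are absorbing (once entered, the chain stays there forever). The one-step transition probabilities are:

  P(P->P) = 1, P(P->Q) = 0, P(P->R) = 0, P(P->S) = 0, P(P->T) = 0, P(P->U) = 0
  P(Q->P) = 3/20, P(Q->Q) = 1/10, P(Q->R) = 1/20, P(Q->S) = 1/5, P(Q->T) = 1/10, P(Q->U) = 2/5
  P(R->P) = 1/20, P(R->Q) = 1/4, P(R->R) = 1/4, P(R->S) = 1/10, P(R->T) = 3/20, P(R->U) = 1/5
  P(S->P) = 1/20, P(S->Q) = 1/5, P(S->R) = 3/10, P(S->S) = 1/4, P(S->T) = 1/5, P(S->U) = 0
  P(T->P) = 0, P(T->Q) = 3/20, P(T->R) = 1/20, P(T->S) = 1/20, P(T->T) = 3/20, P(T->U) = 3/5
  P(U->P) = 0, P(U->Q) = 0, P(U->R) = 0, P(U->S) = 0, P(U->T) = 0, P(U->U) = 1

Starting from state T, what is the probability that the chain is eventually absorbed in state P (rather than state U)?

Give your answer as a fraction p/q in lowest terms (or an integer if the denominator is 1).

Answer: 1713/26273

Derivation:
Let a_i = P(absorbed in P | start in state i).
Boundary conditions: a_P = 1, a_U = 0.
For each transient state i, a_i = sum_j P(i->j) * a_j:
  a_Q = 3/20*a_P + 1/10*a_Q + 1/20*a_R + 1/5*a_S + 1/10*a_T + 2/5*a_U
  a_R = 1/20*a_P + 1/4*a_Q + 1/4*a_R + 1/10*a_S + 3/20*a_T + 1/5*a_U
  a_S = 1/20*a_P + 1/5*a_Q + 3/10*a_R + 1/4*a_S + 1/5*a_T + 0*a_U
  a_T = 0*a_P + 3/20*a_Q + 1/20*a_R + 1/20*a_S + 3/20*a_T + 3/5*a_U

Substituting a_P = 1 and a_U = 0, rearrange to (I - Q) a = r where r[i] = P(i -> P):
  [9/10, -1/20, -1/5, -1/10] . (a_Q, a_R, a_S, a_T) = 3/20
  [-1/4, 3/4, -1/10, -3/20] . (a_Q, a_R, a_S, a_T) = 1/20
  [-1/5, -3/10, 3/4, -1/5] . (a_Q, a_R, a_S, a_T) = 1/20
  [-3/20, -1/20, -1/20, 17/20] . (a_Q, a_R, a_S, a_T) = 0

Solving yields:
  a_Q = 6133/26273
  a_R = 4913/26273
  a_S = 5809/26273
  a_T = 1713/26273

Starting state is T, so the absorption probability is a_T = 1713/26273.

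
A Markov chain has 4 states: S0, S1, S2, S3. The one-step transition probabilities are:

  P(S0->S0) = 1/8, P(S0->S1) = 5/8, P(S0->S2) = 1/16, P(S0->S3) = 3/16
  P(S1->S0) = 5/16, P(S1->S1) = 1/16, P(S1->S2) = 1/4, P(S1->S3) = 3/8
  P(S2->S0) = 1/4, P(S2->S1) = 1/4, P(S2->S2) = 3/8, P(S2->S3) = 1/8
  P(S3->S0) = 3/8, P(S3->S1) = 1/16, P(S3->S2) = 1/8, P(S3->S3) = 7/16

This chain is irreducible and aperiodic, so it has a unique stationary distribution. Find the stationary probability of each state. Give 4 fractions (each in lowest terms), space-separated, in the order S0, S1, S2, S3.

The stationary distribution satisfies pi = pi * P, i.e.:
  pi_S0 = 1/8*pi_S0 + 5/16*pi_S1 + 1/4*pi_S2 + 3/8*pi_S3
  pi_S1 = 5/8*pi_S0 + 1/16*pi_S1 + 1/4*pi_S2 + 1/16*pi_S3
  pi_S2 = 1/16*pi_S0 + 1/4*pi_S1 + 3/8*pi_S2 + 1/8*pi_S3
  pi_S3 = 3/16*pi_S0 + 3/8*pi_S1 + 1/8*pi_S2 + 7/16*pi_S3
with normalization: pi_S0 + pi_S1 + pi_S2 + pi_S3 = 1.

Using the first 3 balance equations plus normalization, the linear system A*pi = b is:
  [-7/8, 5/16, 1/4, 3/8] . pi = 0
  [5/8, -15/16, 1/4, 1/16] . pi = 0
  [1/16, 1/4, -5/8, 1/8] . pi = 0
  [1, 1, 1, 1] . pi = 1

Solving yields:
  pi_S0 = 1030/3829
  pi_S1 = 136/547
  pi_S2 = 711/3829
  pi_S3 = 1136/3829

Verification (pi * P):
  1030/3829*1/8 + 136/547*5/16 + 711/3829*1/4 + 1136/3829*3/8 = 1030/3829 = pi_S0  (ok)
  1030/3829*5/8 + 136/547*1/16 + 711/3829*1/4 + 1136/3829*1/16 = 136/547 = pi_S1  (ok)
  1030/3829*1/16 + 136/547*1/4 + 711/3829*3/8 + 1136/3829*1/8 = 711/3829 = pi_S2  (ok)
  1030/3829*3/16 + 136/547*3/8 + 711/3829*1/8 + 1136/3829*7/16 = 1136/3829 = pi_S3  (ok)

Answer: 1030/3829 136/547 711/3829 1136/3829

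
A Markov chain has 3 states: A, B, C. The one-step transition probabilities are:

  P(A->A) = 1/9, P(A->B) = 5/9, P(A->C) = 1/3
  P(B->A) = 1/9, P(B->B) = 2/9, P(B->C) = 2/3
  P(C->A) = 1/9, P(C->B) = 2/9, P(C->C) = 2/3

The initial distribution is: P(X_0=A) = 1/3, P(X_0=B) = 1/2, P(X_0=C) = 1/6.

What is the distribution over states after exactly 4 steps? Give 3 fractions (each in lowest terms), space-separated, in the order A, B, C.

Propagating the distribution step by step (d_{t+1} = d_t * P):
d_0 = (A=1/3, B=1/2, C=1/6)
  d_1[A] = 1/3*1/9 + 1/2*1/9 + 1/6*1/9 = 1/9
  d_1[B] = 1/3*5/9 + 1/2*2/9 + 1/6*2/9 = 1/3
  d_1[C] = 1/3*1/3 + 1/2*2/3 + 1/6*2/3 = 5/9
d_1 = (A=1/9, B=1/3, C=5/9)
  d_2[A] = 1/9*1/9 + 1/3*1/9 + 5/9*1/9 = 1/9
  d_2[B] = 1/9*5/9 + 1/3*2/9 + 5/9*2/9 = 7/27
  d_2[C] = 1/9*1/3 + 1/3*2/3 + 5/9*2/3 = 17/27
d_2 = (A=1/9, B=7/27, C=17/27)
  d_3[A] = 1/9*1/9 + 7/27*1/9 + 17/27*1/9 = 1/9
  d_3[B] = 1/9*5/9 + 7/27*2/9 + 17/27*2/9 = 7/27
  d_3[C] = 1/9*1/3 + 7/27*2/3 + 17/27*2/3 = 17/27
d_3 = (A=1/9, B=7/27, C=17/27)
  d_4[A] = 1/9*1/9 + 7/27*1/9 + 17/27*1/9 = 1/9
  d_4[B] = 1/9*5/9 + 7/27*2/9 + 17/27*2/9 = 7/27
  d_4[C] = 1/9*1/3 + 7/27*2/3 + 17/27*2/3 = 17/27
d_4 = (A=1/9, B=7/27, C=17/27)

Answer: 1/9 7/27 17/27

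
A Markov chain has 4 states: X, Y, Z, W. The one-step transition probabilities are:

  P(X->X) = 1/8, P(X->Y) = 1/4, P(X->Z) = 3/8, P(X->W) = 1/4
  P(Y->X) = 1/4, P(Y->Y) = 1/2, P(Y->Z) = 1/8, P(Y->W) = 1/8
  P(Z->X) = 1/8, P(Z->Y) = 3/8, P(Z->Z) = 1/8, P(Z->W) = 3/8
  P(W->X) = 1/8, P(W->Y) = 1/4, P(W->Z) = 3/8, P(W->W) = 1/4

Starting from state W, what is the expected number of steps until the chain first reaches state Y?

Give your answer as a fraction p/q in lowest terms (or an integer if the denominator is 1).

Let h_i = expected steps to first reach Y from state i.
Boundary: h_Y = 0.
First-step equations for the other states:
  h_X = 1 + 1/8*h_X + 1/4*h_Y + 3/8*h_Z + 1/4*h_W
  h_Z = 1 + 1/8*h_X + 3/8*h_Y + 1/8*h_Z + 3/8*h_W
  h_W = 1 + 1/8*h_X + 1/4*h_Y + 3/8*h_Z + 1/4*h_W

Substituting h_Y = 0 and rearranging gives the linear system (I - Q) h = 1:
  [7/8, -3/8, -1/4] . (h_X, h_Z, h_W) = 1
  [-1/8, 7/8, -3/8] . (h_X, h_Z, h_W) = 1
  [-1/8, -3/8, 3/4] . (h_X, h_Z, h_W) = 1

Solving yields:
  h_X = 80/23
  h_Z = 72/23
  h_W = 80/23

Starting state is W, so the expected hitting time is h_W = 80/23.

Answer: 80/23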